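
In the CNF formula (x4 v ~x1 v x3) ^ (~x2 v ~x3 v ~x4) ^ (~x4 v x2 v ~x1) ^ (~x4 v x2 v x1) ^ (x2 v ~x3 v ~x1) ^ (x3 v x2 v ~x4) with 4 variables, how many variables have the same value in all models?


Find all satisfying assignments: 7 model(s).
Check which variables have the same value in every model.
No variable is fixed across all models.
Backbone size = 0.

0


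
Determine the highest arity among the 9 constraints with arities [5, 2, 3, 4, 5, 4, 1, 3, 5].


The arities are: 5, 2, 3, 4, 5, 4, 1, 3, 5.
Scan for the maximum value.
Maximum arity = 5.

5


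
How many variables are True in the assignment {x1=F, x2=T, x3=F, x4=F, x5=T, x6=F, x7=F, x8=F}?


The weight is the number of variables assigned True.
True variables: x2, x5.
Weight = 2.

2


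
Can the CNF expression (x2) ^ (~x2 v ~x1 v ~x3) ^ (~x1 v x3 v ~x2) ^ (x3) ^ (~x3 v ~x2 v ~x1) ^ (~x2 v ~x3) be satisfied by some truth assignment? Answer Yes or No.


Check all 8 possible truth assignments.
Number of satisfying assignments found: 0.
The formula is unsatisfiable.

No


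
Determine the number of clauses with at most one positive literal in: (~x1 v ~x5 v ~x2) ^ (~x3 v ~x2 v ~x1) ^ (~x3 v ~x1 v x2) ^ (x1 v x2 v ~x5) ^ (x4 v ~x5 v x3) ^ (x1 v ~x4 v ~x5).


A Horn clause has at most one positive literal.
Clause 1: 0 positive lit(s) -> Horn
Clause 2: 0 positive lit(s) -> Horn
Clause 3: 1 positive lit(s) -> Horn
Clause 4: 2 positive lit(s) -> not Horn
Clause 5: 2 positive lit(s) -> not Horn
Clause 6: 1 positive lit(s) -> Horn
Total Horn clauses = 4.

4


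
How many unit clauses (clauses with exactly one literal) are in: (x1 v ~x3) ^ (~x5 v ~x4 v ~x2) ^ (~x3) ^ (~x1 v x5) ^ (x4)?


A unit clause contains exactly one literal.
Unit clauses found: (~x3), (x4).
Count = 2.

2


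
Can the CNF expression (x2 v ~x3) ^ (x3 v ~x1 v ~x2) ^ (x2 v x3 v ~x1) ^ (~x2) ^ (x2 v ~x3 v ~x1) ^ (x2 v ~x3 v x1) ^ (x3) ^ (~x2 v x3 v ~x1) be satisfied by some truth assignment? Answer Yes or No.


Check all 8 possible truth assignments.
Number of satisfying assignments found: 0.
The formula is unsatisfiable.

No


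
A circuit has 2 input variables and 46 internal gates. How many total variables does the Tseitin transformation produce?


The Tseitin transformation introduces one auxiliary variable per gate.
Total variables = inputs + gates = 2 + 46 = 48.

48


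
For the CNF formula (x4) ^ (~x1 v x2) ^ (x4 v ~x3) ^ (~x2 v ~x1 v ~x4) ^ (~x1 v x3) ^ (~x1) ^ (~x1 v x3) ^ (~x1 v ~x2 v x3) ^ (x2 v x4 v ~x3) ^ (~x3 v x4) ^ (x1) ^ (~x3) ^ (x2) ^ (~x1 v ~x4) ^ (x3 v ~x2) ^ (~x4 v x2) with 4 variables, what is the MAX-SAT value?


Enumerate all 16 truth assignments.
For each, count how many of the 16 clauses are satisfied.
The formula is not fully satisfiable, so the maximum is below 16.
Maximum simultaneously satisfiable clauses = 14.

14


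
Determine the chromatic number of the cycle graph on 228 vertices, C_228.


A cycle on an even number of vertices is bipartite: alternate two colors around the cycle.
Since 228 is even, two colors suffice, and at least two are needed because the graph has edges.
Chromatic number = 2.

2


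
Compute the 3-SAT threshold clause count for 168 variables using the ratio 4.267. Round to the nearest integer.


The 3-SAT phase transition occurs at approximately 4.267 clauses per variable.
m = 4.267 * 168 = 716.856.
Rounded to nearest integer: 717.

717


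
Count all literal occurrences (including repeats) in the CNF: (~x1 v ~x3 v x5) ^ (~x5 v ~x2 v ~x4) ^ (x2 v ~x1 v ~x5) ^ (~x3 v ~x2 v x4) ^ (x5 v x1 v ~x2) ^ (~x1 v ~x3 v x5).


Clause lengths: 3, 3, 3, 3, 3, 3.
Sum = 3 + 3 + 3 + 3 + 3 + 3 = 18.

18


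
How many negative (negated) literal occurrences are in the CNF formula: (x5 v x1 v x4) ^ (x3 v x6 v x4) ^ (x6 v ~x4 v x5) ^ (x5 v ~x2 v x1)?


Scan each clause for negated literals.
Clause 1: 0 negative; Clause 2: 0 negative; Clause 3: 1 negative; Clause 4: 1 negative.
Total negative literal occurrences = 2.

2


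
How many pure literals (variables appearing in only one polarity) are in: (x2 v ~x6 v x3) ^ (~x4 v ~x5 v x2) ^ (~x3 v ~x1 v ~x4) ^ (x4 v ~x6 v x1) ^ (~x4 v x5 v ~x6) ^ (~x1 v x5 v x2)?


A pure literal appears in only one polarity across all clauses.
Pure literals: x2 (positive only), x6 (negative only).
Count = 2.

2


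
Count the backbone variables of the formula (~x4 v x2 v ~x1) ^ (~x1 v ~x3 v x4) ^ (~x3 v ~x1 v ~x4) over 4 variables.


Find all satisfying assignments: 11 model(s).
Check which variables have the same value in every model.
No variable is fixed across all models.
Backbone size = 0.

0


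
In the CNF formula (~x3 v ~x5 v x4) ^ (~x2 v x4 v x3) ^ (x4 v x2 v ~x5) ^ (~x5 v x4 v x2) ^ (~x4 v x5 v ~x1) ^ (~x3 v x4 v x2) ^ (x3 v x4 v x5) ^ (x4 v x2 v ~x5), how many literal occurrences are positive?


Scan each clause for unnegated literals.
Clause 1: 1 positive; Clause 2: 2 positive; Clause 3: 2 positive; Clause 4: 2 positive; Clause 5: 1 positive; Clause 6: 2 positive; Clause 7: 3 positive; Clause 8: 2 positive.
Total positive literal occurrences = 15.

15


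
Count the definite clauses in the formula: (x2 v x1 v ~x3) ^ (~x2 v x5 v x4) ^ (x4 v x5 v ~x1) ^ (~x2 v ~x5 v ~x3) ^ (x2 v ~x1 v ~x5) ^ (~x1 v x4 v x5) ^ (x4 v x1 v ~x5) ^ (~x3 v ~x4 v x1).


A definite clause has exactly one positive literal.
Clause 1: 2 positive -> not definite
Clause 2: 2 positive -> not definite
Clause 3: 2 positive -> not definite
Clause 4: 0 positive -> not definite
Clause 5: 1 positive -> definite
Clause 6: 2 positive -> not definite
Clause 7: 2 positive -> not definite
Clause 8: 1 positive -> definite
Definite clause count = 2.

2


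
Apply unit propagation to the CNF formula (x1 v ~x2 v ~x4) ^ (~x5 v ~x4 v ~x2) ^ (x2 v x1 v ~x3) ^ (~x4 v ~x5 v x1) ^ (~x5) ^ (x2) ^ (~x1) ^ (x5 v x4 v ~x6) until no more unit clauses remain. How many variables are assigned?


Unit propagation repeatedly assigns the literal in any unit clause, then simplifies.
Assignments in order: x5 = F, x2 = T, x1 = F, x4 = F, x6 = F.
No further unit clauses remain.
Total variables assigned = 5.

5


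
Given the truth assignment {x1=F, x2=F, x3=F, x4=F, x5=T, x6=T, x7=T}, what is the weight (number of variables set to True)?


The weight is the number of variables assigned True.
True variables: x5, x6, x7.
Weight = 3.

3


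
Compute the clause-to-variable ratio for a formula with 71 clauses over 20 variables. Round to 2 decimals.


Clause-to-variable ratio = clauses / variables.
71 / 20 = 3.55.

3.55


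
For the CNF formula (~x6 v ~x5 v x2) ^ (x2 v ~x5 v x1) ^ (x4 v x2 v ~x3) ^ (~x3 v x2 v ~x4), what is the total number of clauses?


Each group enclosed in parentheses joined by ^ is one clause.
Counting the conjuncts: 4 clauses.

4


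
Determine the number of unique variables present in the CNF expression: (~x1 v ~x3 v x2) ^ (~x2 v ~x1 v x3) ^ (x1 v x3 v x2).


Identify each distinct variable in the formula.
Variables found: x1, x2, x3.
Total distinct variables = 3.

3


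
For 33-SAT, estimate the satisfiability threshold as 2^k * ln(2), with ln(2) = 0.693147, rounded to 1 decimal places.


Using the asymptotic formula: threshold ~ 2^k * ln(2).
2^33 = 8589934592.
8589934592 * 0.693147 = 5954087392.6.

5954087392.6


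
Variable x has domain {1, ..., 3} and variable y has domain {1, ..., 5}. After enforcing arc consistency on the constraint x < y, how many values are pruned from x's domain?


For the constraint x < y, x needs a supporting value in y's domain.
x can be at most 4 (one less than y's maximum).
Valid x values from domain: 3 out of 3.
Pruned = 3 - 3 = 0.

0


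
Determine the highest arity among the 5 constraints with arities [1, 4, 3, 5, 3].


The arities are: 1, 4, 3, 5, 3.
Scan for the maximum value.
Maximum arity = 5.

5


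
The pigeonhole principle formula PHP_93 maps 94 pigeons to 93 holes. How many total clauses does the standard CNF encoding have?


The PHP encoding has two parts:
1) At-least-one-hole clauses: 94 (one per pigeon, each with 93 literals).
2) At-most-one-pigeon-per-hole clauses: 93 holes * C(94,2) = 93 * 4371 = 406503.
Total clauses = 94 + 406503 = 406597.

406597


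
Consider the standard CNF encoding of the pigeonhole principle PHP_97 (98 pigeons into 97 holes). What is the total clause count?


The PHP encoding has two parts:
1) At-least-one-hole clauses: 98 (one per pigeon, each with 97 literals).
2) At-most-one-pigeon-per-hole clauses: 97 holes * C(98,2) = 97 * 4753 = 461041.
Total clauses = 98 + 461041 = 461139.

461139


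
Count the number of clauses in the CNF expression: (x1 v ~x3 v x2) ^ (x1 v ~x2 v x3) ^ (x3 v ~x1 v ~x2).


Each group enclosed in parentheses joined by ^ is one clause.
Counting the conjuncts: 3 clauses.

3


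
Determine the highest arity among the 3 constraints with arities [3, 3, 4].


The arities are: 3, 3, 4.
Scan for the maximum value.
Maximum arity = 4.

4


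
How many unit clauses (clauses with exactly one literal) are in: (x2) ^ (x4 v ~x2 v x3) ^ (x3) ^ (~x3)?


A unit clause contains exactly one literal.
Unit clauses found: (x2), (x3), (~x3).
Count = 3.

3


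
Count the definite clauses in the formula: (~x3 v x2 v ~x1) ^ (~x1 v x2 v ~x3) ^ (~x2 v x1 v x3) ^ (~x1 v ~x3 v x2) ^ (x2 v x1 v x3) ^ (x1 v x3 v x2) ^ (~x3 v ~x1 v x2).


A definite clause has exactly one positive literal.
Clause 1: 1 positive -> definite
Clause 2: 1 positive -> definite
Clause 3: 2 positive -> not definite
Clause 4: 1 positive -> definite
Clause 5: 3 positive -> not definite
Clause 6: 3 positive -> not definite
Clause 7: 1 positive -> definite
Definite clause count = 4.

4


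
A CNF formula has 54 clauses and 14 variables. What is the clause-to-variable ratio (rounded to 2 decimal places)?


Clause-to-variable ratio = clauses / variables.
54 / 14 = 3.86.

3.86


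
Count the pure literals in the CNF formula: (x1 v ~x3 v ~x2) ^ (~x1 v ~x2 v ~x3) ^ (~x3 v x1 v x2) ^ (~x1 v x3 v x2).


A pure literal appears in only one polarity across all clauses.
No pure literals found.
Count = 0.

0


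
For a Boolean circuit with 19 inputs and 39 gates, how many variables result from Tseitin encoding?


The Tseitin transformation introduces one auxiliary variable per gate.
Total variables = inputs + gates = 19 + 39 = 58.

58


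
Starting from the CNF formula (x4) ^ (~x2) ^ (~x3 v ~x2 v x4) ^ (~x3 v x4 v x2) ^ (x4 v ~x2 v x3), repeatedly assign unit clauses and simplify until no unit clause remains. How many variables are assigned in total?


Unit propagation repeatedly assigns the literal in any unit clause, then simplifies.
Assignments in order: x4 = T, x2 = F.
No further unit clauses remain.
Total variables assigned = 2.

2


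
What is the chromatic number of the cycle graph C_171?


An odd cycle cannot be 2-colored: alternating two colors around the cycle returns to the start with a conflict.
Since 171 is odd, three colors are required (and three suffice).
Chromatic number = 3.

3


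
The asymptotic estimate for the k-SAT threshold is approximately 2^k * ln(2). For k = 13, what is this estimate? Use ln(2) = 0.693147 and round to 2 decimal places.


Using the asymptotic formula: threshold ~ 2^k * ln(2).
2^13 = 8192.
8192 * 0.693147 = 5678.26.

5678.26


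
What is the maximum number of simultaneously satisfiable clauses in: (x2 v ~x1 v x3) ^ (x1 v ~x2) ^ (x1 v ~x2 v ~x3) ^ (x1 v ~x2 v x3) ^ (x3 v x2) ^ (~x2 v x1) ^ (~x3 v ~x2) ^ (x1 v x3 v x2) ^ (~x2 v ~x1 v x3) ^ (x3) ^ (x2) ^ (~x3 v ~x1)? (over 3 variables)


Enumerate all 8 truth assignments.
For each, count how many of the 12 clauses are satisfied.
The formula is not fully satisfiable, so the maximum is below 12.
Maximum simultaneously satisfiable clauses = 11.

11


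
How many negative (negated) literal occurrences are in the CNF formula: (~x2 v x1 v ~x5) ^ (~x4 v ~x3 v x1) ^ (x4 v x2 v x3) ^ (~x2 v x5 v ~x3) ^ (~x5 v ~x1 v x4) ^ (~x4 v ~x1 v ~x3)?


Scan each clause for negated literals.
Clause 1: 2 negative; Clause 2: 2 negative; Clause 3: 0 negative; Clause 4: 2 negative; Clause 5: 2 negative; Clause 6: 3 negative.
Total negative literal occurrences = 11.

11


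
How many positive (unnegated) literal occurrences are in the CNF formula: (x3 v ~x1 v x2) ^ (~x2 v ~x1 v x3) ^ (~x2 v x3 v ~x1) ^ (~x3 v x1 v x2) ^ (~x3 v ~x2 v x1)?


Scan each clause for unnegated literals.
Clause 1: 2 positive; Clause 2: 1 positive; Clause 3: 1 positive; Clause 4: 2 positive; Clause 5: 1 positive.
Total positive literal occurrences = 7.

7


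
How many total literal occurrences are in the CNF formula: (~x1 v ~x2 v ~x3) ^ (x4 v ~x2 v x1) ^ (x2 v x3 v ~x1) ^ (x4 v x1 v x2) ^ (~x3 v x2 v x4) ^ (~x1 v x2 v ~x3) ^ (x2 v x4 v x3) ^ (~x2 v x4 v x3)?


Clause lengths: 3, 3, 3, 3, 3, 3, 3, 3.
Sum = 3 + 3 + 3 + 3 + 3 + 3 + 3 + 3 = 24.

24


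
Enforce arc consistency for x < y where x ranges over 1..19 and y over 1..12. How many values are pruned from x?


For the constraint x < y, x needs a supporting value in y's domain.
x can be at most 11 (one less than y's maximum).
Valid x values from domain: 11 out of 19.
Pruned = 19 - 11 = 8.

8


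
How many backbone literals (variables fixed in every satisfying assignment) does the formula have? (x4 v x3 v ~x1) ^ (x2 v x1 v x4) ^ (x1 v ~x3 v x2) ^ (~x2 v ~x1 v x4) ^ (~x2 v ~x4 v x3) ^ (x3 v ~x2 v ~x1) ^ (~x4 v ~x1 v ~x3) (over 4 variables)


Find all satisfying assignments: 6 model(s).
Check which variables have the same value in every model.
No variable is fixed across all models.
Backbone size = 0.

0


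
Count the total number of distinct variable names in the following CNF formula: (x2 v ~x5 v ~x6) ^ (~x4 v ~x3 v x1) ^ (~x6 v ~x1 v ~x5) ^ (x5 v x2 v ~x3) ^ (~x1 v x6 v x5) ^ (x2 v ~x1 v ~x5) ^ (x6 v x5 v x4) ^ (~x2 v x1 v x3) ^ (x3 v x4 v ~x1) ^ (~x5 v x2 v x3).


Identify each distinct variable in the formula.
Variables found: x1, x2, x3, x4, x5, x6.
Total distinct variables = 6.

6


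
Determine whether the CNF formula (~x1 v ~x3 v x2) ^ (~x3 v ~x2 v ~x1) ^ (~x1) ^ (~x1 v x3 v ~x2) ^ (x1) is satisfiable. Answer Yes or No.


Check all 8 possible truth assignments.
Number of satisfying assignments found: 0.
The formula is unsatisfiable.

No


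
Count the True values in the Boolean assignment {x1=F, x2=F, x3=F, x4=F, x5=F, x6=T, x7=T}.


The weight is the number of variables assigned True.
True variables: x6, x7.
Weight = 2.

2


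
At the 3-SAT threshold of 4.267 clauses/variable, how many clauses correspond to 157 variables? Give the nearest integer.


The 3-SAT phase transition occurs at approximately 4.267 clauses per variable.
m = 4.267 * 157 = 669.919.
Rounded to nearest integer: 670.

670


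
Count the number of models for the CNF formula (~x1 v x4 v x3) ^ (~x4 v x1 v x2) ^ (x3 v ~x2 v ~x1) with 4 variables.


Enumerate all 16 truth assignments over 4 variables.
Test each against every clause.
Satisfying assignments found: 11.

11


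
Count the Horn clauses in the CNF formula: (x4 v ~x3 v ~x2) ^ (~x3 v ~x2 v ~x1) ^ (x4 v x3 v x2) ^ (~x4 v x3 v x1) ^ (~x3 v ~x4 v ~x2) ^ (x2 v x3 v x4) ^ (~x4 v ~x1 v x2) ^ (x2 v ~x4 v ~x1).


A Horn clause has at most one positive literal.
Clause 1: 1 positive lit(s) -> Horn
Clause 2: 0 positive lit(s) -> Horn
Clause 3: 3 positive lit(s) -> not Horn
Clause 4: 2 positive lit(s) -> not Horn
Clause 5: 0 positive lit(s) -> Horn
Clause 6: 3 positive lit(s) -> not Horn
Clause 7: 1 positive lit(s) -> Horn
Clause 8: 1 positive lit(s) -> Horn
Total Horn clauses = 5.

5


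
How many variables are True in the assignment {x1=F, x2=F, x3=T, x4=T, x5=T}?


The weight is the number of variables assigned True.
True variables: x3, x4, x5.
Weight = 3.

3


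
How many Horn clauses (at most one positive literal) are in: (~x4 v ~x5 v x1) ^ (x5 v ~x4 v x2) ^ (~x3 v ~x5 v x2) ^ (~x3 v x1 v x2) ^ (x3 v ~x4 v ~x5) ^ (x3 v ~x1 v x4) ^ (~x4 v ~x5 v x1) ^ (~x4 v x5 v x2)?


A Horn clause has at most one positive literal.
Clause 1: 1 positive lit(s) -> Horn
Clause 2: 2 positive lit(s) -> not Horn
Clause 3: 1 positive lit(s) -> Horn
Clause 4: 2 positive lit(s) -> not Horn
Clause 5: 1 positive lit(s) -> Horn
Clause 6: 2 positive lit(s) -> not Horn
Clause 7: 1 positive lit(s) -> Horn
Clause 8: 2 positive lit(s) -> not Horn
Total Horn clauses = 4.

4


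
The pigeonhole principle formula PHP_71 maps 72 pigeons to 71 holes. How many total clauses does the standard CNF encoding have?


The PHP encoding has two parts:
1) At-least-one-hole clauses: 72 (one per pigeon, each with 71 literals).
2) At-most-one-pigeon-per-hole clauses: 71 holes * C(72,2) = 71 * 2556 = 181476.
Total clauses = 72 + 181476 = 181548.

181548


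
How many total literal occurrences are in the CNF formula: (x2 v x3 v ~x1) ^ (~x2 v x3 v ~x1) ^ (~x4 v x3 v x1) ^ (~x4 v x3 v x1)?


Clause lengths: 3, 3, 3, 3.
Sum = 3 + 3 + 3 + 3 = 12.

12


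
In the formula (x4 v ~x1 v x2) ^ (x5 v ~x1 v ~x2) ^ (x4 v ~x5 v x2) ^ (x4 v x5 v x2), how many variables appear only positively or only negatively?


A pure literal appears in only one polarity across all clauses.
Pure literals: x1 (negative only), x4 (positive only).
Count = 2.

2


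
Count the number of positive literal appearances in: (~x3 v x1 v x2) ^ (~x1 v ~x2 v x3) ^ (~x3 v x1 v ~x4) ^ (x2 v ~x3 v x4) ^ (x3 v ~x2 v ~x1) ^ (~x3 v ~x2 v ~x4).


Scan each clause for unnegated literals.
Clause 1: 2 positive; Clause 2: 1 positive; Clause 3: 1 positive; Clause 4: 2 positive; Clause 5: 1 positive; Clause 6: 0 positive.
Total positive literal occurrences = 7.

7


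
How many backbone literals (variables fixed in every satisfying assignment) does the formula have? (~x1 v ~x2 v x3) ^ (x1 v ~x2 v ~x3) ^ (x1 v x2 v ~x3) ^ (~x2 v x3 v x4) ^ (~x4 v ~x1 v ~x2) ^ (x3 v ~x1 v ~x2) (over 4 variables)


Find all satisfying assignments: 8 model(s).
Check which variables have the same value in every model.
No variable is fixed across all models.
Backbone size = 0.

0


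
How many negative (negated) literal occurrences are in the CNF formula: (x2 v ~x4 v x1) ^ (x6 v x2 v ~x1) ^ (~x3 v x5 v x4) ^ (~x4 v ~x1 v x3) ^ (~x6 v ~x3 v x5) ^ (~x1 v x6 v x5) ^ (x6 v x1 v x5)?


Scan each clause for negated literals.
Clause 1: 1 negative; Clause 2: 1 negative; Clause 3: 1 negative; Clause 4: 2 negative; Clause 5: 2 negative; Clause 6: 1 negative; Clause 7: 0 negative.
Total negative literal occurrences = 8.

8


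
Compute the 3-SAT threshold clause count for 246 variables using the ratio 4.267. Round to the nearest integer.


The 3-SAT phase transition occurs at approximately 4.267 clauses per variable.
m = 4.267 * 246 = 1049.682.
Rounded to nearest integer: 1050.

1050


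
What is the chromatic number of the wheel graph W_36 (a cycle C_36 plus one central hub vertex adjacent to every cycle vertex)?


W_36 consists of the cycle C_36 together with a hub vertex adjacent to every cycle vertex.
The cycle C_36 needs 2 colors (even cycle -> 2).
The hub is adjacent to every cycle vertex, so it must receive a new color distinct from all of them.
Chromatic number = 2 + 1 = 3.

3


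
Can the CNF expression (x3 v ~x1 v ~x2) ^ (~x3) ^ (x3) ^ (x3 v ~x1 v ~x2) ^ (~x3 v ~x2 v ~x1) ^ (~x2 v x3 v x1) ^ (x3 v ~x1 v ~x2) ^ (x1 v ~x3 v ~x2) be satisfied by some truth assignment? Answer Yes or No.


Check all 8 possible truth assignments.
Number of satisfying assignments found: 0.
The formula is unsatisfiable.

No


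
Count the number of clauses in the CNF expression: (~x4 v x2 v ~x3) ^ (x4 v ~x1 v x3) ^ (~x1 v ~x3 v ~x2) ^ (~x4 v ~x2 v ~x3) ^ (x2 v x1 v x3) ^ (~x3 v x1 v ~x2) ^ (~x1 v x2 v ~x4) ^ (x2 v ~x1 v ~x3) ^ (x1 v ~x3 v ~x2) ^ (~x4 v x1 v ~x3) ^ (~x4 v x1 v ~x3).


Each group enclosed in parentheses joined by ^ is one clause.
Counting the conjuncts: 11 clauses.

11


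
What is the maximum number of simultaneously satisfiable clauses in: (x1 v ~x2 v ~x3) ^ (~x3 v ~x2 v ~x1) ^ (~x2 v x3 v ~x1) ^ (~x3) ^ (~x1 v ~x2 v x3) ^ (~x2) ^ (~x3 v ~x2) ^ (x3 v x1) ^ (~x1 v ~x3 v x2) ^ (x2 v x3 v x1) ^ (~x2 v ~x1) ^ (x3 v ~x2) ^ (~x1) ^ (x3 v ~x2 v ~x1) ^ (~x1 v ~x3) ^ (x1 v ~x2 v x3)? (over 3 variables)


Enumerate all 8 truth assignments.
For each, count how many of the 16 clauses are satisfied.
The formula is not fully satisfiable, so the maximum is below 16.
Maximum simultaneously satisfiable clauses = 15.

15


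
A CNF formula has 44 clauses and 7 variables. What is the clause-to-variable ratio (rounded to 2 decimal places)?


Clause-to-variable ratio = clauses / variables.
44 / 7 = 6.29.

6.29


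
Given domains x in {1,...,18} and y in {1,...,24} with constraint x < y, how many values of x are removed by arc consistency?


For the constraint x < y, x needs a supporting value in y's domain.
x can be at most 23 (one less than y's maximum).
Valid x values from domain: 18 out of 18.
Pruned = 18 - 18 = 0.

0


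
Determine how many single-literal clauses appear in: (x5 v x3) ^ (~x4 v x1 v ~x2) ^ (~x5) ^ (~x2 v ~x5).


A unit clause contains exactly one literal.
Unit clauses found: (~x5).
Count = 1.

1


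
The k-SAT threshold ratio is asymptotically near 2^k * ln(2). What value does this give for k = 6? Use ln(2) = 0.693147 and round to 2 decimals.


Using the asymptotic formula: threshold ~ 2^k * ln(2).
2^6 = 64.
64 * 0.693147 = 44.36.

44.36


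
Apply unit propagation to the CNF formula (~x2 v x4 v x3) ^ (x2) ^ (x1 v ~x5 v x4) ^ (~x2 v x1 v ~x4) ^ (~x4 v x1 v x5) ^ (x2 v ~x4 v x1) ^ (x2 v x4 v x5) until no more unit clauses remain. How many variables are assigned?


Unit propagation repeatedly assigns the literal in any unit clause, then simplifies.
Assignments in order: x2 = T.
No further unit clauses remain.
Total variables assigned = 1.

1


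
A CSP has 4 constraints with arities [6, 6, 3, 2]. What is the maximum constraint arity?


The arities are: 6, 6, 3, 2.
Scan for the maximum value.
Maximum arity = 6.

6


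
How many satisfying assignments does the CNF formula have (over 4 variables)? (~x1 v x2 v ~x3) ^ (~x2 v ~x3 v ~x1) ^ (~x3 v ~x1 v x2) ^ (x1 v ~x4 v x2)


Enumerate all 16 truth assignments over 4 variables.
Test each against every clause.
Satisfying assignments found: 10.

10


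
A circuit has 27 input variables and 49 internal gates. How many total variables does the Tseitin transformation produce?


The Tseitin transformation introduces one auxiliary variable per gate.
Total variables = inputs + gates = 27 + 49 = 76.

76


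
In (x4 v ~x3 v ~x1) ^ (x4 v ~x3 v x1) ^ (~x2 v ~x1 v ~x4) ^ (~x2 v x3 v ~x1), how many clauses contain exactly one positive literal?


A definite clause has exactly one positive literal.
Clause 1: 1 positive -> definite
Clause 2: 2 positive -> not definite
Clause 3: 0 positive -> not definite
Clause 4: 1 positive -> definite
Definite clause count = 2.

2


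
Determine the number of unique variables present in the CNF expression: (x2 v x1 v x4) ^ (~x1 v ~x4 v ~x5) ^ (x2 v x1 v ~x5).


Identify each distinct variable in the formula.
Variables found: x1, x2, x4, x5.
Total distinct variables = 4.

4


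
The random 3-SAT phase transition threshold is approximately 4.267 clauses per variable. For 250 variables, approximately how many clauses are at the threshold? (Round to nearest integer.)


The 3-SAT phase transition occurs at approximately 4.267 clauses per variable.
m = 4.267 * 250 = 1066.75.
Rounded to nearest integer: 1067.

1067


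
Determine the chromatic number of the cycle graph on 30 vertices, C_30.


A cycle on an even number of vertices is bipartite: alternate two colors around the cycle.
Since 30 is even, two colors suffice, and at least two are needed because the graph has edges.
Chromatic number = 2.

2


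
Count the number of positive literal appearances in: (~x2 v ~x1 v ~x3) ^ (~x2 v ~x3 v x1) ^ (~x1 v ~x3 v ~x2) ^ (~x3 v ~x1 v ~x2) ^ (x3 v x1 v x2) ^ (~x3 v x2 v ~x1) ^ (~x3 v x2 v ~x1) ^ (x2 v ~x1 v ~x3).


Scan each clause for unnegated literals.
Clause 1: 0 positive; Clause 2: 1 positive; Clause 3: 0 positive; Clause 4: 0 positive; Clause 5: 3 positive; Clause 6: 1 positive; Clause 7: 1 positive; Clause 8: 1 positive.
Total positive literal occurrences = 7.

7


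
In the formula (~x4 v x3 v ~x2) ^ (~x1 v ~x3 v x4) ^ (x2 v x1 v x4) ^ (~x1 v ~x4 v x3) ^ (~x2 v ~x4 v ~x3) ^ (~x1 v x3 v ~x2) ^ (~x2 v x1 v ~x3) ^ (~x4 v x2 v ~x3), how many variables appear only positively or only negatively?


A pure literal appears in only one polarity across all clauses.
No pure literals found.
Count = 0.

0


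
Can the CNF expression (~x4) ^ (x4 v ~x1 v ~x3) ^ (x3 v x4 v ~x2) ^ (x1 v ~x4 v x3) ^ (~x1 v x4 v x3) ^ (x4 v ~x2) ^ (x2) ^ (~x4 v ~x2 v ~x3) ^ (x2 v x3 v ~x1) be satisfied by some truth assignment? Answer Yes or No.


Check all 16 possible truth assignments.
Number of satisfying assignments found: 0.
The formula is unsatisfiable.

No


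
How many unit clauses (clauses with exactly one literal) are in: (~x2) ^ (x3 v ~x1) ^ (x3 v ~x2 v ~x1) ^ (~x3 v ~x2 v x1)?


A unit clause contains exactly one literal.
Unit clauses found: (~x2).
Count = 1.

1


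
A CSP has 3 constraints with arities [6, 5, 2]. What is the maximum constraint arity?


The arities are: 6, 5, 2.
Scan for the maximum value.
Maximum arity = 6.

6


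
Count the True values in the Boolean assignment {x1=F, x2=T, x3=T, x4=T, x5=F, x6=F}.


The weight is the number of variables assigned True.
True variables: x2, x3, x4.
Weight = 3.

3


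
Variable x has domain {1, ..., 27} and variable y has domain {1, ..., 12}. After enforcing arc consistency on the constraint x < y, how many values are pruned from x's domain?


For the constraint x < y, x needs a supporting value in y's domain.
x can be at most 11 (one less than y's maximum).
Valid x values from domain: 11 out of 27.
Pruned = 27 - 11 = 16.

16


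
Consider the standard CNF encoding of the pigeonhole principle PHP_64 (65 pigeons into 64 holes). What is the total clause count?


The PHP encoding has two parts:
1) At-least-one-hole clauses: 65 (one per pigeon, each with 64 literals).
2) At-most-one-pigeon-per-hole clauses: 64 holes * C(65,2) = 64 * 2080 = 133120.
Total clauses = 65 + 133120 = 133185.

133185


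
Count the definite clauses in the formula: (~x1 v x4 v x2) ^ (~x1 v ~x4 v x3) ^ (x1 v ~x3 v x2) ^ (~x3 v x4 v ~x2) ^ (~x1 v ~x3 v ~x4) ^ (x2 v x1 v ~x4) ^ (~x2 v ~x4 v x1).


A definite clause has exactly one positive literal.
Clause 1: 2 positive -> not definite
Clause 2: 1 positive -> definite
Clause 3: 2 positive -> not definite
Clause 4: 1 positive -> definite
Clause 5: 0 positive -> not definite
Clause 6: 2 positive -> not definite
Clause 7: 1 positive -> definite
Definite clause count = 3.

3


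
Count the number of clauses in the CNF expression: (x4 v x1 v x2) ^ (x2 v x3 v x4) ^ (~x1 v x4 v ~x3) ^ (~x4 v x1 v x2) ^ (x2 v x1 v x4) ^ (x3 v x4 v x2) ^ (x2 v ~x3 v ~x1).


Each group enclosed in parentheses joined by ^ is one clause.
Counting the conjuncts: 7 clauses.

7


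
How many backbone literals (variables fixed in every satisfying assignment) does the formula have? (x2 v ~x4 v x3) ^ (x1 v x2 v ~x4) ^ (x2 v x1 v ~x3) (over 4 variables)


Find all satisfying assignments: 12 model(s).
Check which variables have the same value in every model.
No variable is fixed across all models.
Backbone size = 0.

0


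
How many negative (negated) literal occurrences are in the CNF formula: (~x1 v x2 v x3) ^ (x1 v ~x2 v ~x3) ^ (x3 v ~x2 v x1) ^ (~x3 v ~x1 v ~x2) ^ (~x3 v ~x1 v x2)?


Scan each clause for negated literals.
Clause 1: 1 negative; Clause 2: 2 negative; Clause 3: 1 negative; Clause 4: 3 negative; Clause 5: 2 negative.
Total negative literal occurrences = 9.

9


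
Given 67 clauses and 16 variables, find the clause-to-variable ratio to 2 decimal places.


Clause-to-variable ratio = clauses / variables.
67 / 16 = 4.19.

4.19


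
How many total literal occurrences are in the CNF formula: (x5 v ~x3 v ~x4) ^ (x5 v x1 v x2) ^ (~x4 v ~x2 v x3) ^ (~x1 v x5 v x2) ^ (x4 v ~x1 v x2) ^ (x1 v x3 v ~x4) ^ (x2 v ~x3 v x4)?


Clause lengths: 3, 3, 3, 3, 3, 3, 3.
Sum = 3 + 3 + 3 + 3 + 3 + 3 + 3 = 21.

21


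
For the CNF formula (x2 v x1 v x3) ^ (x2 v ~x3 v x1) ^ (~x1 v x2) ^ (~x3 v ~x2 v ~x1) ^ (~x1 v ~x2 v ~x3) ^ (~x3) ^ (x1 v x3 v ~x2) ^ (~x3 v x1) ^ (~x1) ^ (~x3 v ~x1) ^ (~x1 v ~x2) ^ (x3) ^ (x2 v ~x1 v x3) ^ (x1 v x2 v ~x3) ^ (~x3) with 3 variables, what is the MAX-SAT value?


Enumerate all 8 truth assignments.
For each, count how many of the 15 clauses are satisfied.
The formula is not fully satisfiable, so the maximum is below 15.
Maximum simultaneously satisfiable clauses = 13.

13


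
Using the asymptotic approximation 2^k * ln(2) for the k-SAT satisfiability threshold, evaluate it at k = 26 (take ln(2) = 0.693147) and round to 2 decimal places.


Using the asymptotic formula: threshold ~ 2^k * ln(2).
2^26 = 67108864.
67108864 * 0.693147 = 46516307.76.

46516307.76


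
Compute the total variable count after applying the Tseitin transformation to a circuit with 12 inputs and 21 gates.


The Tseitin transformation introduces one auxiliary variable per gate.
Total variables = inputs + gates = 12 + 21 = 33.

33


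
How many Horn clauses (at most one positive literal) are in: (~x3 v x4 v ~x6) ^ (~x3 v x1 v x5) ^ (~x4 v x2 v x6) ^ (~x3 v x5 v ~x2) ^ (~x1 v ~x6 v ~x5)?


A Horn clause has at most one positive literal.
Clause 1: 1 positive lit(s) -> Horn
Clause 2: 2 positive lit(s) -> not Horn
Clause 3: 2 positive lit(s) -> not Horn
Clause 4: 1 positive lit(s) -> Horn
Clause 5: 0 positive lit(s) -> Horn
Total Horn clauses = 3.

3


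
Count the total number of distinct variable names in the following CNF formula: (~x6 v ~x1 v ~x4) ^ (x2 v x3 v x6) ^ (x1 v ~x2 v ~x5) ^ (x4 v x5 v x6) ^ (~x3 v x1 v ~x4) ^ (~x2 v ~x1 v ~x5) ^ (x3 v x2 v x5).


Identify each distinct variable in the formula.
Variables found: x1, x2, x3, x4, x5, x6.
Total distinct variables = 6.

6


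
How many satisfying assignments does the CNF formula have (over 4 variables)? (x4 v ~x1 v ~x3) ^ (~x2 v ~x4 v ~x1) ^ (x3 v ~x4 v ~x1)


Enumerate all 16 truth assignments over 4 variables.
Test each against every clause.
Satisfying assignments found: 11.

11


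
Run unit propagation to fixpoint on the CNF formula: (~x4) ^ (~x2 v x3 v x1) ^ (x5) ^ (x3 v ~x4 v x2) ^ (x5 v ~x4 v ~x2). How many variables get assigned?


Unit propagation repeatedly assigns the literal in any unit clause, then simplifies.
Assignments in order: x4 = F, x5 = T.
No further unit clauses remain.
Total variables assigned = 2.

2


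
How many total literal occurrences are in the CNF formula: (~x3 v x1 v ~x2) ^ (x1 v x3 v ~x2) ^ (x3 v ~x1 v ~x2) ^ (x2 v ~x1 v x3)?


Clause lengths: 3, 3, 3, 3.
Sum = 3 + 3 + 3 + 3 = 12.

12


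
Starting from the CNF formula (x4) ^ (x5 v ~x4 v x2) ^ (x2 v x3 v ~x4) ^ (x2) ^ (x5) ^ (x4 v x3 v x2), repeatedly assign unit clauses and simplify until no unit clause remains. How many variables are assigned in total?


Unit propagation repeatedly assigns the literal in any unit clause, then simplifies.
Assignments in order: x4 = T, x2 = T, x5 = T.
No further unit clauses remain.
Total variables assigned = 3.

3


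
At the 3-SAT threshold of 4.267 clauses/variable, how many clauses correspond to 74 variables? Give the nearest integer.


The 3-SAT phase transition occurs at approximately 4.267 clauses per variable.
m = 4.267 * 74 = 315.758.
Rounded to nearest integer: 316.

316


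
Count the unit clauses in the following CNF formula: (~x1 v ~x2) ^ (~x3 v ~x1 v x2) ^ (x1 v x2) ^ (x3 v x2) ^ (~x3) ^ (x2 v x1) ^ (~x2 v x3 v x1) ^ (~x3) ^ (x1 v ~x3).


A unit clause contains exactly one literal.
Unit clauses found: (~x3), (~x3).
Count = 2.

2


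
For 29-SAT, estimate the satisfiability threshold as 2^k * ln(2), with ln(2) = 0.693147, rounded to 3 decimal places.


Using the asymptotic formula: threshold ~ 2^k * ln(2).
2^29 = 536870912.
536870912 * 0.693147 = 372130462.04.

372130462.04


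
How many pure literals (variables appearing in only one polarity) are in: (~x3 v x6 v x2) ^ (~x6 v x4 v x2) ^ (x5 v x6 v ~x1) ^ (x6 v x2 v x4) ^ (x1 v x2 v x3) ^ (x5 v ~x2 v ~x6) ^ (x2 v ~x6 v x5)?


A pure literal appears in only one polarity across all clauses.
Pure literals: x4 (positive only), x5 (positive only).
Count = 2.

2


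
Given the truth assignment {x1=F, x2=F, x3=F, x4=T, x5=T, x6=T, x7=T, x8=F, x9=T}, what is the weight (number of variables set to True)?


The weight is the number of variables assigned True.
True variables: x4, x5, x6, x7, x9.
Weight = 5.

5


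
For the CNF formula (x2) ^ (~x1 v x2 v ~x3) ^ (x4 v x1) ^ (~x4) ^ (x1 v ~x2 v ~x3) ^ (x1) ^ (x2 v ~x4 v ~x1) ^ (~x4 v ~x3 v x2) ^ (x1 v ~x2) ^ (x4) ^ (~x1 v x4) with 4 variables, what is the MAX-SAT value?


Enumerate all 16 truth assignments.
For each, count how many of the 11 clauses are satisfied.
The formula is not fully satisfiable, so the maximum is below 11.
Maximum simultaneously satisfiable clauses = 10.

10


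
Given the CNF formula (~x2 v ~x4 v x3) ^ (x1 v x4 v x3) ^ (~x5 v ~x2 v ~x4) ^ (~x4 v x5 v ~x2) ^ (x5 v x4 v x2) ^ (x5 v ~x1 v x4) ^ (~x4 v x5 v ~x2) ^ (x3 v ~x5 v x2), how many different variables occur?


Identify each distinct variable in the formula.
Variables found: x1, x2, x3, x4, x5.
Total distinct variables = 5.

5


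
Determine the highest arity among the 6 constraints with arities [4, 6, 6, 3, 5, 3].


The arities are: 4, 6, 6, 3, 5, 3.
Scan for the maximum value.
Maximum arity = 6.

6


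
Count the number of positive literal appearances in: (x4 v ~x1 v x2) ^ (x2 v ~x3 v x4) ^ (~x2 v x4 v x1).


Scan each clause for unnegated literals.
Clause 1: 2 positive; Clause 2: 2 positive; Clause 3: 2 positive.
Total positive literal occurrences = 6.

6


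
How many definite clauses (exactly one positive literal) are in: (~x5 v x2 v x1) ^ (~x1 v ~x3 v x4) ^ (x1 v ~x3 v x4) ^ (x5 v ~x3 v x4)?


A definite clause has exactly one positive literal.
Clause 1: 2 positive -> not definite
Clause 2: 1 positive -> definite
Clause 3: 2 positive -> not definite
Clause 4: 2 positive -> not definite
Definite clause count = 1.

1


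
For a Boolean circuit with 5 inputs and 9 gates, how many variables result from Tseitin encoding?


The Tseitin transformation introduces one auxiliary variable per gate.
Total variables = inputs + gates = 5 + 9 = 14.

14


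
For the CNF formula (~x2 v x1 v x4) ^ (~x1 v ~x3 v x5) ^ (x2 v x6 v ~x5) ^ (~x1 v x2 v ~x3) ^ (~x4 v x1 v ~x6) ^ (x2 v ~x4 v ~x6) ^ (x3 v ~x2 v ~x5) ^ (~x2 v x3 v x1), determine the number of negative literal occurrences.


Scan each clause for negated literals.
Clause 1: 1 negative; Clause 2: 2 negative; Clause 3: 1 negative; Clause 4: 2 negative; Clause 5: 2 negative; Clause 6: 2 negative; Clause 7: 2 negative; Clause 8: 1 negative.
Total negative literal occurrences = 13.

13


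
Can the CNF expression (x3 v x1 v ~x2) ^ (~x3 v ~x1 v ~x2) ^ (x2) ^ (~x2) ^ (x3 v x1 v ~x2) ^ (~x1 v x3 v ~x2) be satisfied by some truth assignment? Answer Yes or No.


Check all 8 possible truth assignments.
Number of satisfying assignments found: 0.
The formula is unsatisfiable.

No


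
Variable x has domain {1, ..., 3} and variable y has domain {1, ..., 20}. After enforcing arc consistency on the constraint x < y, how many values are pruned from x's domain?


For the constraint x < y, x needs a supporting value in y's domain.
x can be at most 19 (one less than y's maximum).
Valid x values from domain: 3 out of 3.
Pruned = 3 - 3 = 0.

0


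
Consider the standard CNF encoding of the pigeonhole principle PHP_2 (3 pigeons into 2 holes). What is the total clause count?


The PHP encoding has two parts:
1) At-least-one-hole clauses: 3 (one per pigeon, each with 2 literals).
2) At-most-one-pigeon-per-hole clauses: 2 holes * C(3,2) = 2 * 3 = 6.
Total clauses = 3 + 6 = 9.

9


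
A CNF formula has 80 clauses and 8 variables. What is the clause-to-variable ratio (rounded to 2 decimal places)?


Clause-to-variable ratio = clauses / variables.
80 / 8 = 10.0.

10.0


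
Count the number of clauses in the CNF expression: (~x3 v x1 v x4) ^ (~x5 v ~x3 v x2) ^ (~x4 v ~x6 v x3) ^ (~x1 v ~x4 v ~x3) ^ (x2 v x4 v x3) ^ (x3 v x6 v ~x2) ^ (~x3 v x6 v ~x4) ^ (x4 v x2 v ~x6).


Each group enclosed in parentheses joined by ^ is one clause.
Counting the conjuncts: 8 clauses.

8


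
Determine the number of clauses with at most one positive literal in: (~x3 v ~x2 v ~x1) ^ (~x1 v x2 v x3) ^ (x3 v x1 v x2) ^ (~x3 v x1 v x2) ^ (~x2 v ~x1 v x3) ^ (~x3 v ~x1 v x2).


A Horn clause has at most one positive literal.
Clause 1: 0 positive lit(s) -> Horn
Clause 2: 2 positive lit(s) -> not Horn
Clause 3: 3 positive lit(s) -> not Horn
Clause 4: 2 positive lit(s) -> not Horn
Clause 5: 1 positive lit(s) -> Horn
Clause 6: 1 positive lit(s) -> Horn
Total Horn clauses = 3.

3


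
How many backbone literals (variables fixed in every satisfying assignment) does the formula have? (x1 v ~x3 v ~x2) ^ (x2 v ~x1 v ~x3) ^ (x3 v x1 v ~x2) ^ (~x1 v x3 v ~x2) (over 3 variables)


Find all satisfying assignments: 4 model(s).
Check which variables have the same value in every model.
No variable is fixed across all models.
Backbone size = 0.

0


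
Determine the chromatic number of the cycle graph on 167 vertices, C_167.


An odd cycle cannot be 2-colored: alternating two colors around the cycle returns to the start with a conflict.
Since 167 is odd, three colors are required (and three suffice).
Chromatic number = 3.

3


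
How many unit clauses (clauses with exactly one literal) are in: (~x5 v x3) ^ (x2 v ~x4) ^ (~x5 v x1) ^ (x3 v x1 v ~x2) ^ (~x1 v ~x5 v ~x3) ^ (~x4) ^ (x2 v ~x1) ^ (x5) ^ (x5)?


A unit clause contains exactly one literal.
Unit clauses found: (~x4), (x5), (x5).
Count = 3.

3


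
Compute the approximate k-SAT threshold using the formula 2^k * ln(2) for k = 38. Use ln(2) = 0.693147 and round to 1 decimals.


Using the asymptotic formula: threshold ~ 2^k * ln(2).
2^38 = 274877906944.
274877906944 * 0.693147 = 190530796564.5.

190530796564.5


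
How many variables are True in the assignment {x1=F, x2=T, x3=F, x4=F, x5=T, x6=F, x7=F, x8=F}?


The weight is the number of variables assigned True.
True variables: x2, x5.
Weight = 2.

2


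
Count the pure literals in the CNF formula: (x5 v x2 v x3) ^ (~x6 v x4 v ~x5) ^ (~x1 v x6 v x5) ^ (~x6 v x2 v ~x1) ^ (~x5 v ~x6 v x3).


A pure literal appears in only one polarity across all clauses.
Pure literals: x1 (negative only), x2 (positive only), x3 (positive only), x4 (positive only).
Count = 4.

4


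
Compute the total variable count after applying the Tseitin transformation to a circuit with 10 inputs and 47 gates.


The Tseitin transformation introduces one auxiliary variable per gate.
Total variables = inputs + gates = 10 + 47 = 57.

57


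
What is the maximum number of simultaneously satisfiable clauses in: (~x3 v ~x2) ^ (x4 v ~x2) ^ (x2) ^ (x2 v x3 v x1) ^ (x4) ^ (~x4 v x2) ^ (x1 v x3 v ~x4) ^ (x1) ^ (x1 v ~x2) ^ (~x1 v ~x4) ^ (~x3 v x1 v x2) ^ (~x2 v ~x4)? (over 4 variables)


Enumerate all 16 truth assignments.
For each, count how many of the 12 clauses are satisfied.
The formula is not fully satisfiable, so the maximum is below 12.
Maximum simultaneously satisfiable clauses = 10.

10


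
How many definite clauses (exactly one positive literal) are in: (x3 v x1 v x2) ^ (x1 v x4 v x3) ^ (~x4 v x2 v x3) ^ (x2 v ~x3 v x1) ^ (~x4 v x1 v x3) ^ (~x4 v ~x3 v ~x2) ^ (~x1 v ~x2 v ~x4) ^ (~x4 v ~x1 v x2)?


A definite clause has exactly one positive literal.
Clause 1: 3 positive -> not definite
Clause 2: 3 positive -> not definite
Clause 3: 2 positive -> not definite
Clause 4: 2 positive -> not definite
Clause 5: 2 positive -> not definite
Clause 6: 0 positive -> not definite
Clause 7: 0 positive -> not definite
Clause 8: 1 positive -> definite
Definite clause count = 1.

1
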